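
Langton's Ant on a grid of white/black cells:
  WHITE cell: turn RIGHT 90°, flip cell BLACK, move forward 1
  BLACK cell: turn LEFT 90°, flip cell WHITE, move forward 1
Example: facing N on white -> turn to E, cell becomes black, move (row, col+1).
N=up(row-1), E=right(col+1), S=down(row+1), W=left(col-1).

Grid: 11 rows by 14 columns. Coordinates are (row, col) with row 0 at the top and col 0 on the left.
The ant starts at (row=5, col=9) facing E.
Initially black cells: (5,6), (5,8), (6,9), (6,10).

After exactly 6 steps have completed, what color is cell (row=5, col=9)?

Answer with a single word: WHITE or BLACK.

Step 1: on WHITE (5,9): turn R to S, flip to black, move to (6,9). |black|=5
Step 2: on BLACK (6,9): turn L to E, flip to white, move to (6,10). |black|=4
Step 3: on BLACK (6,10): turn L to N, flip to white, move to (5,10). |black|=3
Step 4: on WHITE (5,10): turn R to E, flip to black, move to (5,11). |black|=4
Step 5: on WHITE (5,11): turn R to S, flip to black, move to (6,11). |black|=5
Step 6: on WHITE (6,11): turn R to W, flip to black, move to (6,10). |black|=6

Answer: BLACK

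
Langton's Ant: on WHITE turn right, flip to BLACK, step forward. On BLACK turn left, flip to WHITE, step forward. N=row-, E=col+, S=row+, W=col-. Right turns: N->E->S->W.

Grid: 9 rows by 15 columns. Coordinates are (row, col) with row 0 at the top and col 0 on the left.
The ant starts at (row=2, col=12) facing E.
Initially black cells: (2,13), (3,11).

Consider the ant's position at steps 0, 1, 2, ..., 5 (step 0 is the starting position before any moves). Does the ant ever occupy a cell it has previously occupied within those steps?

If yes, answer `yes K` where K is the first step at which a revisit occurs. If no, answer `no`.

Step 1: on WHITE (2,12): turn R to S, flip to black, move to (3,12). |black|=3 — new cell
Step 2: on WHITE (3,12): turn R to W, flip to black, move to (3,11). |black|=4 — new cell
Step 3: on BLACK (3,11): turn L to S, flip to white, move to (4,11). |black|=3 — new cell
Step 4: on WHITE (4,11): turn R to W, flip to black, move to (4,10). |black|=4 — new cell
Step 5: on WHITE (4,10): turn R to N, flip to black, move to (3,10). |black|=5 — new cell
No revisit within 5 steps.

Answer: no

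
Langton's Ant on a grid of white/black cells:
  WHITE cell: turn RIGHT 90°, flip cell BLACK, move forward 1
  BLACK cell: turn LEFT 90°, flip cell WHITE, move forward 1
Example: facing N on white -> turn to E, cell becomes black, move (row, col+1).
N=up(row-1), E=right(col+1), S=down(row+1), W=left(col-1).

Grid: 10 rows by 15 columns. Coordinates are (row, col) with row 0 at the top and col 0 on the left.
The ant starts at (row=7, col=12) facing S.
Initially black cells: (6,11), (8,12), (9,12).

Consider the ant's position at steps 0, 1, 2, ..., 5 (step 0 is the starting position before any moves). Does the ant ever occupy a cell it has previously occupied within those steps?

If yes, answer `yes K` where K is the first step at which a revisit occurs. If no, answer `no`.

Step 1: on WHITE (7,12): turn R to W, flip to black, move to (7,11). |black|=4 — new cell
Step 2: on WHITE (7,11): turn R to N, flip to black, move to (6,11). |black|=5 — new cell
Step 3: on BLACK (6,11): turn L to W, flip to white, move to (6,10). |black|=4 — new cell
Step 4: on WHITE (6,10): turn R to N, flip to black, move to (5,10). |black|=5 — new cell
Step 5: on WHITE (5,10): turn R to E, flip to black, move to (5,11). |black|=6 — new cell
No revisit within 5 steps.

Answer: no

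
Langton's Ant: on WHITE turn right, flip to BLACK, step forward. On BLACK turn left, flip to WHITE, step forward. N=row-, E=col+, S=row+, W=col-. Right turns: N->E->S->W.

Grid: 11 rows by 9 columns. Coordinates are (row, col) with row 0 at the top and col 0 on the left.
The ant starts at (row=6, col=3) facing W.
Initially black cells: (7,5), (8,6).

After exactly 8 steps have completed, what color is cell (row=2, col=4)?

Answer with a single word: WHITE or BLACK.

Answer: WHITE

Derivation:
Step 1: on WHITE (6,3): turn R to N, flip to black, move to (5,3). |black|=3
Step 2: on WHITE (5,3): turn R to E, flip to black, move to (5,4). |black|=4
Step 3: on WHITE (5,4): turn R to S, flip to black, move to (6,4). |black|=5
Step 4: on WHITE (6,4): turn R to W, flip to black, move to (6,3). |black|=6
Step 5: on BLACK (6,3): turn L to S, flip to white, move to (7,3). |black|=5
Step 6: on WHITE (7,3): turn R to W, flip to black, move to (7,2). |black|=6
Step 7: on WHITE (7,2): turn R to N, flip to black, move to (6,2). |black|=7
Step 8: on WHITE (6,2): turn R to E, flip to black, move to (6,3). |black|=8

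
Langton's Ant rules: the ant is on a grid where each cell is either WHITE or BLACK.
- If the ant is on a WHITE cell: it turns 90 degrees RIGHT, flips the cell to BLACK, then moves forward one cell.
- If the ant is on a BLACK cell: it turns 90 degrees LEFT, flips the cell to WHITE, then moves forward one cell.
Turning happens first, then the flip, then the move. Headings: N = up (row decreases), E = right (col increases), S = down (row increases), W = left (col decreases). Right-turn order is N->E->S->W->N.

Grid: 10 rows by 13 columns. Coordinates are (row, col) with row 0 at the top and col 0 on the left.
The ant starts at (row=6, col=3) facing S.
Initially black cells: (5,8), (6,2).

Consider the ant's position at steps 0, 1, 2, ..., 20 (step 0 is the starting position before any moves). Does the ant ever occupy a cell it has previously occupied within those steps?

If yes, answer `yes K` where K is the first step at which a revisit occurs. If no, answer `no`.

Answer: yes 5

Derivation:
Step 1: on WHITE (6,3): turn R to W, flip to black, move to (6,2). |black|=3 — new cell
Step 2: on BLACK (6,2): turn L to S, flip to white, move to (7,2). |black|=2 — new cell
Step 3: on WHITE (7,2): turn R to W, flip to black, move to (7,1). |black|=3 — new cell
Step 4: on WHITE (7,1): turn R to N, flip to black, move to (6,1). |black|=4 — new cell
Step 5: on WHITE (6,1): turn R to E, flip to black, move to (6,2). |black|=5 — REVISIT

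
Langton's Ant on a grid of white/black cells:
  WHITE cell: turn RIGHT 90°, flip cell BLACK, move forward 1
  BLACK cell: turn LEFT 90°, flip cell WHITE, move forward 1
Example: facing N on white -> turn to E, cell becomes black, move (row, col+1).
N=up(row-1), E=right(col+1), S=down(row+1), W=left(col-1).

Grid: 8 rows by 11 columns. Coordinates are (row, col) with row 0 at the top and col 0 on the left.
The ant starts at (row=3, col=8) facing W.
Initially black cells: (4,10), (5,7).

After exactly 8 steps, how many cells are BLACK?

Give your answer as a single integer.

Answer: 8

Derivation:
Step 1: on WHITE (3,8): turn R to N, flip to black, move to (2,8). |black|=3
Step 2: on WHITE (2,8): turn R to E, flip to black, move to (2,9). |black|=4
Step 3: on WHITE (2,9): turn R to S, flip to black, move to (3,9). |black|=5
Step 4: on WHITE (3,9): turn R to W, flip to black, move to (3,8). |black|=6
Step 5: on BLACK (3,8): turn L to S, flip to white, move to (4,8). |black|=5
Step 6: on WHITE (4,8): turn R to W, flip to black, move to (4,7). |black|=6
Step 7: on WHITE (4,7): turn R to N, flip to black, move to (3,7). |black|=7
Step 8: on WHITE (3,7): turn R to E, flip to black, move to (3,8). |black|=8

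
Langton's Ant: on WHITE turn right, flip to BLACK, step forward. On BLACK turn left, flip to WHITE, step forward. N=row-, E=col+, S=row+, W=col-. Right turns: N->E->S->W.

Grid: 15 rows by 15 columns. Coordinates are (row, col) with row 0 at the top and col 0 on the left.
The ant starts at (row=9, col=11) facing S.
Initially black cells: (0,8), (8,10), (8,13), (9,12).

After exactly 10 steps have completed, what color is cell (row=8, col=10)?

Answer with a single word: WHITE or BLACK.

Answer: BLACK

Derivation:
Step 1: on WHITE (9,11): turn R to W, flip to black, move to (9,10). |black|=5
Step 2: on WHITE (9,10): turn R to N, flip to black, move to (8,10). |black|=6
Step 3: on BLACK (8,10): turn L to W, flip to white, move to (8,9). |black|=5
Step 4: on WHITE (8,9): turn R to N, flip to black, move to (7,9). |black|=6
Step 5: on WHITE (7,9): turn R to E, flip to black, move to (7,10). |black|=7
Step 6: on WHITE (7,10): turn R to S, flip to black, move to (8,10). |black|=8
Step 7: on WHITE (8,10): turn R to W, flip to black, move to (8,9). |black|=9
Step 8: on BLACK (8,9): turn L to S, flip to white, move to (9,9). |black|=8
Step 9: on WHITE (9,9): turn R to W, flip to black, move to (9,8). |black|=9
Step 10: on WHITE (9,8): turn R to N, flip to black, move to (8,8). |black|=10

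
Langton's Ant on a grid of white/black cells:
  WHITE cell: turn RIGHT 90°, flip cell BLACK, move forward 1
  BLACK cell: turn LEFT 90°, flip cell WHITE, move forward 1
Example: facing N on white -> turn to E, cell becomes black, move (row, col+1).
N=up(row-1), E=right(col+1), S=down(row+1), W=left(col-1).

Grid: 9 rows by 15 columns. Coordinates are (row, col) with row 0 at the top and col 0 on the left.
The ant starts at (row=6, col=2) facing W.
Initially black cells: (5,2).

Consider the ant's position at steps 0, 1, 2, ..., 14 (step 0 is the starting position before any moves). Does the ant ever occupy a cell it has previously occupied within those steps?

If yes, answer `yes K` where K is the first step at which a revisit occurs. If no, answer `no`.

Answer: yes 5

Derivation:
Step 1: on WHITE (6,2): turn R to N, flip to black, move to (5,2). |black|=2 — new cell
Step 2: on BLACK (5,2): turn L to W, flip to white, move to (5,1). |black|=1 — new cell
Step 3: on WHITE (5,1): turn R to N, flip to black, move to (4,1). |black|=2 — new cell
Step 4: on WHITE (4,1): turn R to E, flip to black, move to (4,2). |black|=3 — new cell
Step 5: on WHITE (4,2): turn R to S, flip to black, move to (5,2). |black|=4 — REVISIT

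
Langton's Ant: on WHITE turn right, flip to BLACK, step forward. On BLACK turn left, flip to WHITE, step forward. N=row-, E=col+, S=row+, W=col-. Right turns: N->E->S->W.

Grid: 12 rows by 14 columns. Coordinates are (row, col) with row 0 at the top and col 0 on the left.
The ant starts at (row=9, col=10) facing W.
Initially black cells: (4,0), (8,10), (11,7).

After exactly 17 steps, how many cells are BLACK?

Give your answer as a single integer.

Step 1: on WHITE (9,10): turn R to N, flip to black, move to (8,10). |black|=4
Step 2: on BLACK (8,10): turn L to W, flip to white, move to (8,9). |black|=3
Step 3: on WHITE (8,9): turn R to N, flip to black, move to (7,9). |black|=4
Step 4: on WHITE (7,9): turn R to E, flip to black, move to (7,10). |black|=5
Step 5: on WHITE (7,10): turn R to S, flip to black, move to (8,10). |black|=6
Step 6: on WHITE (8,10): turn R to W, flip to black, move to (8,9). |black|=7
Step 7: on BLACK (8,9): turn L to S, flip to white, move to (9,9). |black|=6
Step 8: on WHITE (9,9): turn R to W, flip to black, move to (9,8). |black|=7
Step 9: on WHITE (9,8): turn R to N, flip to black, move to (8,8). |black|=8
Step 10: on WHITE (8,8): turn R to E, flip to black, move to (8,9). |black|=9
Step 11: on WHITE (8,9): turn R to S, flip to black, move to (9,9). |black|=10
Step 12: on BLACK (9,9): turn L to E, flip to white, move to (9,10). |black|=9
Step 13: on BLACK (9,10): turn L to N, flip to white, move to (8,10). |black|=8
Step 14: on BLACK (8,10): turn L to W, flip to white, move to (8,9). |black|=7
Step 15: on BLACK (8,9): turn L to S, flip to white, move to (9,9). |black|=6
Step 16: on WHITE (9,9): turn R to W, flip to black, move to (9,8). |black|=7
Step 17: on BLACK (9,8): turn L to S, flip to white, move to (10,8). |black|=6

Answer: 6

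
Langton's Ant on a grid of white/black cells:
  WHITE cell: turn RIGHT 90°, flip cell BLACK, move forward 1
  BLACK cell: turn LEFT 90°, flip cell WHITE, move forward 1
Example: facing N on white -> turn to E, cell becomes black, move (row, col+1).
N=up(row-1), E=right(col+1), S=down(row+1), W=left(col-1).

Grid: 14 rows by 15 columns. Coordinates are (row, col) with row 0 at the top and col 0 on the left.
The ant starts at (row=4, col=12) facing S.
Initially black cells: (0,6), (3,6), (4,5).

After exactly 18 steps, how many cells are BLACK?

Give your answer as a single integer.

Answer: 9

Derivation:
Step 1: on WHITE (4,12): turn R to W, flip to black, move to (4,11). |black|=4
Step 2: on WHITE (4,11): turn R to N, flip to black, move to (3,11). |black|=5
Step 3: on WHITE (3,11): turn R to E, flip to black, move to (3,12). |black|=6
Step 4: on WHITE (3,12): turn R to S, flip to black, move to (4,12). |black|=7
Step 5: on BLACK (4,12): turn L to E, flip to white, move to (4,13). |black|=6
Step 6: on WHITE (4,13): turn R to S, flip to black, move to (5,13). |black|=7
Step 7: on WHITE (5,13): turn R to W, flip to black, move to (5,12). |black|=8
Step 8: on WHITE (5,12): turn R to N, flip to black, move to (4,12). |black|=9
Step 9: on WHITE (4,12): turn R to E, flip to black, move to (4,13). |black|=10
Step 10: on BLACK (4,13): turn L to N, flip to white, move to (3,13). |black|=9
Step 11: on WHITE (3,13): turn R to E, flip to black, move to (3,14). |black|=10
Step 12: on WHITE (3,14): turn R to S, flip to black, move to (4,14). |black|=11
Step 13: on WHITE (4,14): turn R to W, flip to black, move to (4,13). |black|=12
Step 14: on WHITE (4,13): turn R to N, flip to black, move to (3,13). |black|=13
Step 15: on BLACK (3,13): turn L to W, flip to white, move to (3,12). |black|=12
Step 16: on BLACK (3,12): turn L to S, flip to white, move to (4,12). |black|=11
Step 17: on BLACK (4,12): turn L to E, flip to white, move to (4,13). |black|=10
Step 18: on BLACK (4,13): turn L to N, flip to white, move to (3,13). |black|=9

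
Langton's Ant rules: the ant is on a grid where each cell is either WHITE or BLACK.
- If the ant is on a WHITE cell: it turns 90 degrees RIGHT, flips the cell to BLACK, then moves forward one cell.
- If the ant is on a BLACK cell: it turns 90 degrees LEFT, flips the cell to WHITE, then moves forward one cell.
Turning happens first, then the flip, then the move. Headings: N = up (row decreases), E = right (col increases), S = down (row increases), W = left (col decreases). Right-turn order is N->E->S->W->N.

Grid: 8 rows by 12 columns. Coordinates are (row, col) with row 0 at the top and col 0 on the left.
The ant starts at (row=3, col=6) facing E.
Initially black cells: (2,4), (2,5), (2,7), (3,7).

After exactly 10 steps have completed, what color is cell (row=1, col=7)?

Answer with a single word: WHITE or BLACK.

Answer: BLACK

Derivation:
Step 1: on WHITE (3,6): turn R to S, flip to black, move to (4,6). |black|=5
Step 2: on WHITE (4,6): turn R to W, flip to black, move to (4,5). |black|=6
Step 3: on WHITE (4,5): turn R to N, flip to black, move to (3,5). |black|=7
Step 4: on WHITE (3,5): turn R to E, flip to black, move to (3,6). |black|=8
Step 5: on BLACK (3,6): turn L to N, flip to white, move to (2,6). |black|=7
Step 6: on WHITE (2,6): turn R to E, flip to black, move to (2,7). |black|=8
Step 7: on BLACK (2,7): turn L to N, flip to white, move to (1,7). |black|=7
Step 8: on WHITE (1,7): turn R to E, flip to black, move to (1,8). |black|=8
Step 9: on WHITE (1,8): turn R to S, flip to black, move to (2,8). |black|=9
Step 10: on WHITE (2,8): turn R to W, flip to black, move to (2,7). |black|=10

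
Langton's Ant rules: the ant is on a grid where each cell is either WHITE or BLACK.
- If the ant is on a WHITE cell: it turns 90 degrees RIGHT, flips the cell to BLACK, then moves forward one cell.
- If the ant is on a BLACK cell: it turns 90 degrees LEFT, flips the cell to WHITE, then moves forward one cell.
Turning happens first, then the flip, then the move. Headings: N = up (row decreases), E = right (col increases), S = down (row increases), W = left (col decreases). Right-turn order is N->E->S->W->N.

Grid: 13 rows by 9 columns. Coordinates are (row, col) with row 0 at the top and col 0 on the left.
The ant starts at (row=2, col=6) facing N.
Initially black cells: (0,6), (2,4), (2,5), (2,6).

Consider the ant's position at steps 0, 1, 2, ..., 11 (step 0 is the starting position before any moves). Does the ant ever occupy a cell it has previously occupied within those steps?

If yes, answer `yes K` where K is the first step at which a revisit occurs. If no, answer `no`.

Step 1: on BLACK (2,6): turn L to W, flip to white, move to (2,5). |black|=3 — new cell
Step 2: on BLACK (2,5): turn L to S, flip to white, move to (3,5). |black|=2 — new cell
Step 3: on WHITE (3,5): turn R to W, flip to black, move to (3,4). |black|=3 — new cell
Step 4: on WHITE (3,4): turn R to N, flip to black, move to (2,4). |black|=4 — new cell
Step 5: on BLACK (2,4): turn L to W, flip to white, move to (2,3). |black|=3 — new cell
Step 6: on WHITE (2,3): turn R to N, flip to black, move to (1,3). |black|=4 — new cell
Step 7: on WHITE (1,3): turn R to E, flip to black, move to (1,4). |black|=5 — new cell
Step 8: on WHITE (1,4): turn R to S, flip to black, move to (2,4). |black|=6 — REVISIT

Answer: yes 8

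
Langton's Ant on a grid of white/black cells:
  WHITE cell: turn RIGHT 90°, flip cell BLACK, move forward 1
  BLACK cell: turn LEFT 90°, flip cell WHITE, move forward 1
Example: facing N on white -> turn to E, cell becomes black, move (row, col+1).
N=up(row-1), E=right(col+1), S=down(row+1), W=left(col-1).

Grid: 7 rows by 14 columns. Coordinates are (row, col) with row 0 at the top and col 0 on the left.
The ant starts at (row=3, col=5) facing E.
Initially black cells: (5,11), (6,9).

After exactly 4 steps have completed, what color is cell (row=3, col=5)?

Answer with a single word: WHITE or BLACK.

Answer: BLACK

Derivation:
Step 1: on WHITE (3,5): turn R to S, flip to black, move to (4,5). |black|=3
Step 2: on WHITE (4,5): turn R to W, flip to black, move to (4,4). |black|=4
Step 3: on WHITE (4,4): turn R to N, flip to black, move to (3,4). |black|=5
Step 4: on WHITE (3,4): turn R to E, flip to black, move to (3,5). |black|=6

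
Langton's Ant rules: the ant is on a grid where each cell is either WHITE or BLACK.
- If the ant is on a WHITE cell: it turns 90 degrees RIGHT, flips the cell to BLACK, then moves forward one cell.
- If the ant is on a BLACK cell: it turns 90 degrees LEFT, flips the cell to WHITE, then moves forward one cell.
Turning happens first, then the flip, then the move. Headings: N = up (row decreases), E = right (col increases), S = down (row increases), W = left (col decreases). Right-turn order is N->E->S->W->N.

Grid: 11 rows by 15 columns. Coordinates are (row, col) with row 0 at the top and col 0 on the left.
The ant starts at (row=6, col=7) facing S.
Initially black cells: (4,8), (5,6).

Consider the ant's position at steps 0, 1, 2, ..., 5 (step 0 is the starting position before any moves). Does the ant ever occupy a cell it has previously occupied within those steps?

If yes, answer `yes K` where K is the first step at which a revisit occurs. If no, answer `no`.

Step 1: on WHITE (6,7): turn R to W, flip to black, move to (6,6). |black|=3 — new cell
Step 2: on WHITE (6,6): turn R to N, flip to black, move to (5,6). |black|=4 — new cell
Step 3: on BLACK (5,6): turn L to W, flip to white, move to (5,5). |black|=3 — new cell
Step 4: on WHITE (5,5): turn R to N, flip to black, move to (4,5). |black|=4 — new cell
Step 5: on WHITE (4,5): turn R to E, flip to black, move to (4,6). |black|=5 — new cell
No revisit within 5 steps.

Answer: no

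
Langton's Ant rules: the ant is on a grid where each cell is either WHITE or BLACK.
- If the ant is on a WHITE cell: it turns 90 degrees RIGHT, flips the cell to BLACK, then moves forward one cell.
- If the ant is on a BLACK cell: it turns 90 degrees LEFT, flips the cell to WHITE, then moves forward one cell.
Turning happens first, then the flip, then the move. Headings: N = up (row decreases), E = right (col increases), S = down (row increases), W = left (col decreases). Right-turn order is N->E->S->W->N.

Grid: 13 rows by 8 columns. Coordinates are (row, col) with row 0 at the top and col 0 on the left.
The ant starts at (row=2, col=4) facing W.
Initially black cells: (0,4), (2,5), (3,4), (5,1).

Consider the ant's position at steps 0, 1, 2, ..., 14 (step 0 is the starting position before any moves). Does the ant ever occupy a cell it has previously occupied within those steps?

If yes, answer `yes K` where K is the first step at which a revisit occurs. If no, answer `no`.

Answer: yes 7

Derivation:
Step 1: on WHITE (2,4): turn R to N, flip to black, move to (1,4). |black|=5 — new cell
Step 2: on WHITE (1,4): turn R to E, flip to black, move to (1,5). |black|=6 — new cell
Step 3: on WHITE (1,5): turn R to S, flip to black, move to (2,5). |black|=7 — new cell
Step 4: on BLACK (2,5): turn L to E, flip to white, move to (2,6). |black|=6 — new cell
Step 5: on WHITE (2,6): turn R to S, flip to black, move to (3,6). |black|=7 — new cell
Step 6: on WHITE (3,6): turn R to W, flip to black, move to (3,5). |black|=8 — new cell
Step 7: on WHITE (3,5): turn R to N, flip to black, move to (2,5). |black|=9 — REVISIT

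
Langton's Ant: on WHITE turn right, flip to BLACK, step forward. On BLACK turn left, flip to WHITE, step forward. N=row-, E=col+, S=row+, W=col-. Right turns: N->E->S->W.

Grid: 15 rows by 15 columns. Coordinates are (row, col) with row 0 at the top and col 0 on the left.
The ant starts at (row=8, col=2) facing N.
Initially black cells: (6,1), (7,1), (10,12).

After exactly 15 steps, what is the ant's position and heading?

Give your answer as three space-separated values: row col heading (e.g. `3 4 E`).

Answer: 5 0 W

Derivation:
Step 1: on WHITE (8,2): turn R to E, flip to black, move to (8,3). |black|=4
Step 2: on WHITE (8,3): turn R to S, flip to black, move to (9,3). |black|=5
Step 3: on WHITE (9,3): turn R to W, flip to black, move to (9,2). |black|=6
Step 4: on WHITE (9,2): turn R to N, flip to black, move to (8,2). |black|=7
Step 5: on BLACK (8,2): turn L to W, flip to white, move to (8,1). |black|=6
Step 6: on WHITE (8,1): turn R to N, flip to black, move to (7,1). |black|=7
Step 7: on BLACK (7,1): turn L to W, flip to white, move to (7,0). |black|=6
Step 8: on WHITE (7,0): turn R to N, flip to black, move to (6,0). |black|=7
Step 9: on WHITE (6,0): turn R to E, flip to black, move to (6,1). |black|=8
Step 10: on BLACK (6,1): turn L to N, flip to white, move to (5,1). |black|=7
Step 11: on WHITE (5,1): turn R to E, flip to black, move to (5,2). |black|=8
Step 12: on WHITE (5,2): turn R to S, flip to black, move to (6,2). |black|=9
Step 13: on WHITE (6,2): turn R to W, flip to black, move to (6,1). |black|=10
Step 14: on WHITE (6,1): turn R to N, flip to black, move to (5,1). |black|=11
Step 15: on BLACK (5,1): turn L to W, flip to white, move to (5,0). |black|=10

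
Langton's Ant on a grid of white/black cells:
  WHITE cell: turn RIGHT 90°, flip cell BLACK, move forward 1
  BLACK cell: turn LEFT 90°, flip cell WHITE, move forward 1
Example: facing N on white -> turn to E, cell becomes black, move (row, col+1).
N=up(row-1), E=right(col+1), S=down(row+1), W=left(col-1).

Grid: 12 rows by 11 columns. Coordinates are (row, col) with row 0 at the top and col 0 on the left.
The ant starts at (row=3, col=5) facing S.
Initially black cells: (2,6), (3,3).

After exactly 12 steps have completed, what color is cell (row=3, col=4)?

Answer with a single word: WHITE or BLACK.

Step 1: on WHITE (3,5): turn R to W, flip to black, move to (3,4). |black|=3
Step 2: on WHITE (3,4): turn R to N, flip to black, move to (2,4). |black|=4
Step 3: on WHITE (2,4): turn R to E, flip to black, move to (2,5). |black|=5
Step 4: on WHITE (2,5): turn R to S, flip to black, move to (3,5). |black|=6
Step 5: on BLACK (3,5): turn L to E, flip to white, move to (3,6). |black|=5
Step 6: on WHITE (3,6): turn R to S, flip to black, move to (4,6). |black|=6
Step 7: on WHITE (4,6): turn R to W, flip to black, move to (4,5). |black|=7
Step 8: on WHITE (4,5): turn R to N, flip to black, move to (3,5). |black|=8
Step 9: on WHITE (3,5): turn R to E, flip to black, move to (3,6). |black|=9
Step 10: on BLACK (3,6): turn L to N, flip to white, move to (2,6). |black|=8
Step 11: on BLACK (2,6): turn L to W, flip to white, move to (2,5). |black|=7
Step 12: on BLACK (2,5): turn L to S, flip to white, move to (3,5). |black|=6

Answer: BLACK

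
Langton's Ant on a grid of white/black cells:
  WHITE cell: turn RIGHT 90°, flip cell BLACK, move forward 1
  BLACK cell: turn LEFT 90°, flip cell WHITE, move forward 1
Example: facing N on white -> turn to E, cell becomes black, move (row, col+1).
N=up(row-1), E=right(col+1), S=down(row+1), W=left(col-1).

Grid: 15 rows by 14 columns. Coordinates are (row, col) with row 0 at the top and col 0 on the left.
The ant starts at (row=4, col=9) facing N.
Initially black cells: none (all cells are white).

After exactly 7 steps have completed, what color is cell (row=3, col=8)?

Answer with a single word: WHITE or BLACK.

Step 1: on WHITE (4,9): turn R to E, flip to black, move to (4,10). |black|=1
Step 2: on WHITE (4,10): turn R to S, flip to black, move to (5,10). |black|=2
Step 3: on WHITE (5,10): turn R to W, flip to black, move to (5,9). |black|=3
Step 4: on WHITE (5,9): turn R to N, flip to black, move to (4,9). |black|=4
Step 5: on BLACK (4,9): turn L to W, flip to white, move to (4,8). |black|=3
Step 6: on WHITE (4,8): turn R to N, flip to black, move to (3,8). |black|=4
Step 7: on WHITE (3,8): turn R to E, flip to black, move to (3,9). |black|=5

Answer: BLACK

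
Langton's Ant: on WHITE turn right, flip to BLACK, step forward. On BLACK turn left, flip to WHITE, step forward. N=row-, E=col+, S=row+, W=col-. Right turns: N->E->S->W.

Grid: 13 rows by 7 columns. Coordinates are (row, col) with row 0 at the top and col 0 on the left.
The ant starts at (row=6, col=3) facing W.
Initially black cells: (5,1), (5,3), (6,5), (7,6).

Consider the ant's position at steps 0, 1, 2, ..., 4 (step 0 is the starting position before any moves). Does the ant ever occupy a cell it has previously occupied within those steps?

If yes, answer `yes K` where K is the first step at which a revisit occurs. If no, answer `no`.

Step 1: on WHITE (6,3): turn R to N, flip to black, move to (5,3). |black|=5 — new cell
Step 2: on BLACK (5,3): turn L to W, flip to white, move to (5,2). |black|=4 — new cell
Step 3: on WHITE (5,2): turn R to N, flip to black, move to (4,2). |black|=5 — new cell
Step 4: on WHITE (4,2): turn R to E, flip to black, move to (4,3). |black|=6 — new cell
No revisit within 4 steps.

Answer: no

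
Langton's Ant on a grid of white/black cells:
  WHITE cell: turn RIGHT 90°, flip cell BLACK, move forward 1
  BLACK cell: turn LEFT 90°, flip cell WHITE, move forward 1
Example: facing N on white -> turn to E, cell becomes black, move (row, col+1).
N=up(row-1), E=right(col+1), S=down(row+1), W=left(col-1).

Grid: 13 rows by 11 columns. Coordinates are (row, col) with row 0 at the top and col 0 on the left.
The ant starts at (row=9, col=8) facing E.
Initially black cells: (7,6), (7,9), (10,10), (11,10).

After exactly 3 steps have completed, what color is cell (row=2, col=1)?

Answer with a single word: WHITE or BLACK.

Answer: WHITE

Derivation:
Step 1: on WHITE (9,8): turn R to S, flip to black, move to (10,8). |black|=5
Step 2: on WHITE (10,8): turn R to W, flip to black, move to (10,7). |black|=6
Step 3: on WHITE (10,7): turn R to N, flip to black, move to (9,7). |black|=7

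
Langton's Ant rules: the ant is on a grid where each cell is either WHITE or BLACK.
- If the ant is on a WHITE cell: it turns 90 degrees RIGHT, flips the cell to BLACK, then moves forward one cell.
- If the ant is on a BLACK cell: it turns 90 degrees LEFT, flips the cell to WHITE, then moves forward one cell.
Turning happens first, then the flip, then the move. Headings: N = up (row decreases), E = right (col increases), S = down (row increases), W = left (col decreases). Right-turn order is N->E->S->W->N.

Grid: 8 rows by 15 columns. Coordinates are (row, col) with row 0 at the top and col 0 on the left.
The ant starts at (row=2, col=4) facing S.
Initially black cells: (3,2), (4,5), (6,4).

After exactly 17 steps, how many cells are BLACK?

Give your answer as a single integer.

Answer: 10

Derivation:
Step 1: on WHITE (2,4): turn R to W, flip to black, move to (2,3). |black|=4
Step 2: on WHITE (2,3): turn R to N, flip to black, move to (1,3). |black|=5
Step 3: on WHITE (1,3): turn R to E, flip to black, move to (1,4). |black|=6
Step 4: on WHITE (1,4): turn R to S, flip to black, move to (2,4). |black|=7
Step 5: on BLACK (2,4): turn L to E, flip to white, move to (2,5). |black|=6
Step 6: on WHITE (2,5): turn R to S, flip to black, move to (3,5). |black|=7
Step 7: on WHITE (3,5): turn R to W, flip to black, move to (3,4). |black|=8
Step 8: on WHITE (3,4): turn R to N, flip to black, move to (2,4). |black|=9
Step 9: on WHITE (2,4): turn R to E, flip to black, move to (2,5). |black|=10
Step 10: on BLACK (2,5): turn L to N, flip to white, move to (1,5). |black|=9
Step 11: on WHITE (1,5): turn R to E, flip to black, move to (1,6). |black|=10
Step 12: on WHITE (1,6): turn R to S, flip to black, move to (2,6). |black|=11
Step 13: on WHITE (2,6): turn R to W, flip to black, move to (2,5). |black|=12
Step 14: on WHITE (2,5): turn R to N, flip to black, move to (1,5). |black|=13
Step 15: on BLACK (1,5): turn L to W, flip to white, move to (1,4). |black|=12
Step 16: on BLACK (1,4): turn L to S, flip to white, move to (2,4). |black|=11
Step 17: on BLACK (2,4): turn L to E, flip to white, move to (2,5). |black|=10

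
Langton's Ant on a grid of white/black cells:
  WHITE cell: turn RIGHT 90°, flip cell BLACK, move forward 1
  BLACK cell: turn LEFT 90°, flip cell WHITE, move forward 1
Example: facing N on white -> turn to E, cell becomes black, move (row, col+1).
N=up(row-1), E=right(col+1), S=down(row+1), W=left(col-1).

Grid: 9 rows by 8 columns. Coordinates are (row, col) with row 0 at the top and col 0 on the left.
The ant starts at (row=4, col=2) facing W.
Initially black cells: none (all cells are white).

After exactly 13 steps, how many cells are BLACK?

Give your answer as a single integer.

Answer: 9

Derivation:
Step 1: on WHITE (4,2): turn R to N, flip to black, move to (3,2). |black|=1
Step 2: on WHITE (3,2): turn R to E, flip to black, move to (3,3). |black|=2
Step 3: on WHITE (3,3): turn R to S, flip to black, move to (4,3). |black|=3
Step 4: on WHITE (4,3): turn R to W, flip to black, move to (4,2). |black|=4
Step 5: on BLACK (4,2): turn L to S, flip to white, move to (5,2). |black|=3
Step 6: on WHITE (5,2): turn R to W, flip to black, move to (5,1). |black|=4
Step 7: on WHITE (5,1): turn R to N, flip to black, move to (4,1). |black|=5
Step 8: on WHITE (4,1): turn R to E, flip to black, move to (4,2). |black|=6
Step 9: on WHITE (4,2): turn R to S, flip to black, move to (5,2). |black|=7
Step 10: on BLACK (5,2): turn L to E, flip to white, move to (5,3). |black|=6
Step 11: on WHITE (5,3): turn R to S, flip to black, move to (6,3). |black|=7
Step 12: on WHITE (6,3): turn R to W, flip to black, move to (6,2). |black|=8
Step 13: on WHITE (6,2): turn R to N, flip to black, move to (5,2). |black|=9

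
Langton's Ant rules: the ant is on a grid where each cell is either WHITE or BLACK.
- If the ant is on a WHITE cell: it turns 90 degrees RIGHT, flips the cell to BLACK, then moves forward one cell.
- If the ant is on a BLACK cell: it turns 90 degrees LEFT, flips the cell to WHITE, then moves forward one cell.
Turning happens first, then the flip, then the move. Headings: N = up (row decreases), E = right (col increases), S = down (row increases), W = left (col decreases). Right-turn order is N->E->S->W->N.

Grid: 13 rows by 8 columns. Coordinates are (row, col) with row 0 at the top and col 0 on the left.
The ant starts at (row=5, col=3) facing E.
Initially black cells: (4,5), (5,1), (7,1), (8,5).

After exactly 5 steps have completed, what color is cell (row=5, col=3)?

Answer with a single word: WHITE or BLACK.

Step 1: on WHITE (5,3): turn R to S, flip to black, move to (6,3). |black|=5
Step 2: on WHITE (6,3): turn R to W, flip to black, move to (6,2). |black|=6
Step 3: on WHITE (6,2): turn R to N, flip to black, move to (5,2). |black|=7
Step 4: on WHITE (5,2): turn R to E, flip to black, move to (5,3). |black|=8
Step 5: on BLACK (5,3): turn L to N, flip to white, move to (4,3). |black|=7

Answer: WHITE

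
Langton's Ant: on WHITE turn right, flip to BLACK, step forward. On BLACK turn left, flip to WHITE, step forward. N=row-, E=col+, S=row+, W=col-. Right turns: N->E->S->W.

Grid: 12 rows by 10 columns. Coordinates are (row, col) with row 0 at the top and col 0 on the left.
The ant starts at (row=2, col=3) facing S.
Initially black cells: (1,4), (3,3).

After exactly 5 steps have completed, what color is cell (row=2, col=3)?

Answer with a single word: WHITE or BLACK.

Step 1: on WHITE (2,3): turn R to W, flip to black, move to (2,2). |black|=3
Step 2: on WHITE (2,2): turn R to N, flip to black, move to (1,2). |black|=4
Step 3: on WHITE (1,2): turn R to E, flip to black, move to (1,3). |black|=5
Step 4: on WHITE (1,3): turn R to S, flip to black, move to (2,3). |black|=6
Step 5: on BLACK (2,3): turn L to E, flip to white, move to (2,4). |black|=5

Answer: WHITE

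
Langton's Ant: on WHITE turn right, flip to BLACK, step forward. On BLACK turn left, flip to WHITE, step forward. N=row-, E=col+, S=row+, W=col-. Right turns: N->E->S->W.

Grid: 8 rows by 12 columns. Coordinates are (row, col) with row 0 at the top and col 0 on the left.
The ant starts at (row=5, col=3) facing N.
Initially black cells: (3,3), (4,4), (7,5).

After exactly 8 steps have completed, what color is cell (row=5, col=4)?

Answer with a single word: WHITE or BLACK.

Step 1: on WHITE (5,3): turn R to E, flip to black, move to (5,4). |black|=4
Step 2: on WHITE (5,4): turn R to S, flip to black, move to (6,4). |black|=5
Step 3: on WHITE (6,4): turn R to W, flip to black, move to (6,3). |black|=6
Step 4: on WHITE (6,3): turn R to N, flip to black, move to (5,3). |black|=7
Step 5: on BLACK (5,3): turn L to W, flip to white, move to (5,2). |black|=6
Step 6: on WHITE (5,2): turn R to N, flip to black, move to (4,2). |black|=7
Step 7: on WHITE (4,2): turn R to E, flip to black, move to (4,3). |black|=8
Step 8: on WHITE (4,3): turn R to S, flip to black, move to (5,3). |black|=9

Answer: BLACK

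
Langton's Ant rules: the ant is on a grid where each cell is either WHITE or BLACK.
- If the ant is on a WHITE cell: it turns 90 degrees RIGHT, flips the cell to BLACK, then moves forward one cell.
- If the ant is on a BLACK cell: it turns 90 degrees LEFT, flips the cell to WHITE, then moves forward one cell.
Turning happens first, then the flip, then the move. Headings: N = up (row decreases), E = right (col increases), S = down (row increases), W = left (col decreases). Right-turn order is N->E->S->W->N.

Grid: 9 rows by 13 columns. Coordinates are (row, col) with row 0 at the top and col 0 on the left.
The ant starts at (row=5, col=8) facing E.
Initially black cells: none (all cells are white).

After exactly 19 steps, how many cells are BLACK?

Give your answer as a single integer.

Answer: 7

Derivation:
Step 1: on WHITE (5,8): turn R to S, flip to black, move to (6,8). |black|=1
Step 2: on WHITE (6,8): turn R to W, flip to black, move to (6,7). |black|=2
Step 3: on WHITE (6,7): turn R to N, flip to black, move to (5,7). |black|=3
Step 4: on WHITE (5,7): turn R to E, flip to black, move to (5,8). |black|=4
Step 5: on BLACK (5,8): turn L to N, flip to white, move to (4,8). |black|=3
Step 6: on WHITE (4,8): turn R to E, flip to black, move to (4,9). |black|=4
Step 7: on WHITE (4,9): turn R to S, flip to black, move to (5,9). |black|=5
Step 8: on WHITE (5,9): turn R to W, flip to black, move to (5,8). |black|=6
Step 9: on WHITE (5,8): turn R to N, flip to black, move to (4,8). |black|=7
Step 10: on BLACK (4,8): turn L to W, flip to white, move to (4,7). |black|=6
Step 11: on WHITE (4,7): turn R to N, flip to black, move to (3,7). |black|=7
Step 12: on WHITE (3,7): turn R to E, flip to black, move to (3,8). |black|=8
Step 13: on WHITE (3,8): turn R to S, flip to black, move to (4,8). |black|=9
Step 14: on WHITE (4,8): turn R to W, flip to black, move to (4,7). |black|=10
Step 15: on BLACK (4,7): turn L to S, flip to white, move to (5,7). |black|=9
Step 16: on BLACK (5,7): turn L to E, flip to white, move to (5,8). |black|=8
Step 17: on BLACK (5,8): turn L to N, flip to white, move to (4,8). |black|=7
Step 18: on BLACK (4,8): turn L to W, flip to white, move to (4,7). |black|=6
Step 19: on WHITE (4,7): turn R to N, flip to black, move to (3,7). |black|=7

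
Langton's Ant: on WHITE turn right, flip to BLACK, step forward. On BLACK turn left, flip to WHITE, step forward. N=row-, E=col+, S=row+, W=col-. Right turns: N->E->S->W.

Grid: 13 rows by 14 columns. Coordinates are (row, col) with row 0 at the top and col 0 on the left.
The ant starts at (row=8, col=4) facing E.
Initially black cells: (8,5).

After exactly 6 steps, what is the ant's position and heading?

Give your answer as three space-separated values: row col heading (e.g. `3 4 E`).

Answer: 7 5 E

Derivation:
Step 1: on WHITE (8,4): turn R to S, flip to black, move to (9,4). |black|=2
Step 2: on WHITE (9,4): turn R to W, flip to black, move to (9,3). |black|=3
Step 3: on WHITE (9,3): turn R to N, flip to black, move to (8,3). |black|=4
Step 4: on WHITE (8,3): turn R to E, flip to black, move to (8,4). |black|=5
Step 5: on BLACK (8,4): turn L to N, flip to white, move to (7,4). |black|=4
Step 6: on WHITE (7,4): turn R to E, flip to black, move to (7,5). |black|=5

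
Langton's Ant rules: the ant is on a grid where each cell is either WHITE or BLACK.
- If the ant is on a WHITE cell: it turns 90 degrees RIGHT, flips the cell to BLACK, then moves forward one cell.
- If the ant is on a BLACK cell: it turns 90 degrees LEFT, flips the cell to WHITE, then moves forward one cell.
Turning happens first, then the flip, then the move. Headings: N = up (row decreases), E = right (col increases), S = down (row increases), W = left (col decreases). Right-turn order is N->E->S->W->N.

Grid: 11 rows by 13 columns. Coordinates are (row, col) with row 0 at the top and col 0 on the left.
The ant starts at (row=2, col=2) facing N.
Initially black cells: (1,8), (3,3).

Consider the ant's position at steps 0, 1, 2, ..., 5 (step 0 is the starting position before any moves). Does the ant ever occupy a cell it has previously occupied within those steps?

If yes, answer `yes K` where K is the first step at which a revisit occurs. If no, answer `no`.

Step 1: on WHITE (2,2): turn R to E, flip to black, move to (2,3). |black|=3 — new cell
Step 2: on WHITE (2,3): turn R to S, flip to black, move to (3,3). |black|=4 — new cell
Step 3: on BLACK (3,3): turn L to E, flip to white, move to (3,4). |black|=3 — new cell
Step 4: on WHITE (3,4): turn R to S, flip to black, move to (4,4). |black|=4 — new cell
Step 5: on WHITE (4,4): turn R to W, flip to black, move to (4,3). |black|=5 — new cell
No revisit within 5 steps.

Answer: no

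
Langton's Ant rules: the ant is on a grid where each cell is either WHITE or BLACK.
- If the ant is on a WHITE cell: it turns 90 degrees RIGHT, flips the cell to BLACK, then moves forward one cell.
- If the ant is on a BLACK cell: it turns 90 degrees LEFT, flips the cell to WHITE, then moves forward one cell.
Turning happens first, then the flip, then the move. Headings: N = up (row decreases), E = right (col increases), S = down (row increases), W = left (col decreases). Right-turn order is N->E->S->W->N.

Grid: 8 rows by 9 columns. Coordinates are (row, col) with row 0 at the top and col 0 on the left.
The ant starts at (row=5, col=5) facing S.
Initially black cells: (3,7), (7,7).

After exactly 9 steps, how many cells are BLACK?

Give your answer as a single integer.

Step 1: on WHITE (5,5): turn R to W, flip to black, move to (5,4). |black|=3
Step 2: on WHITE (5,4): turn R to N, flip to black, move to (4,4). |black|=4
Step 3: on WHITE (4,4): turn R to E, flip to black, move to (4,5). |black|=5
Step 4: on WHITE (4,5): turn R to S, flip to black, move to (5,5). |black|=6
Step 5: on BLACK (5,5): turn L to E, flip to white, move to (5,6). |black|=5
Step 6: on WHITE (5,6): turn R to S, flip to black, move to (6,6). |black|=6
Step 7: on WHITE (6,6): turn R to W, flip to black, move to (6,5). |black|=7
Step 8: on WHITE (6,5): turn R to N, flip to black, move to (5,5). |black|=8
Step 9: on WHITE (5,5): turn R to E, flip to black, move to (5,6). |black|=9

Answer: 9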